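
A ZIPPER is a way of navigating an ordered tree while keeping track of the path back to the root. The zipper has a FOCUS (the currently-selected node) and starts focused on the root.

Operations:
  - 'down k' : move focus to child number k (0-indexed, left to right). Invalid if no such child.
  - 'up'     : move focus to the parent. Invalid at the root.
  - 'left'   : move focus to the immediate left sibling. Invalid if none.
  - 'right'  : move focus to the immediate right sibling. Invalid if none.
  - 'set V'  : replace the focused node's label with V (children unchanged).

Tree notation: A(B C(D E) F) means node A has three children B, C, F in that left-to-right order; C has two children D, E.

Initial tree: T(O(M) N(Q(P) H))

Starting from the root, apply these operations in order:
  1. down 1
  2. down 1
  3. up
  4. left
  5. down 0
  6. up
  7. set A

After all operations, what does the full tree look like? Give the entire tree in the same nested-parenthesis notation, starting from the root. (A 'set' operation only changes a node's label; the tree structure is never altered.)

Step 1 (down 1): focus=N path=1 depth=1 children=['Q', 'H'] left=['O'] right=[] parent=T
Step 2 (down 1): focus=H path=1/1 depth=2 children=[] left=['Q'] right=[] parent=N
Step 3 (up): focus=N path=1 depth=1 children=['Q', 'H'] left=['O'] right=[] parent=T
Step 4 (left): focus=O path=0 depth=1 children=['M'] left=[] right=['N'] parent=T
Step 5 (down 0): focus=M path=0/0 depth=2 children=[] left=[] right=[] parent=O
Step 6 (up): focus=O path=0 depth=1 children=['M'] left=[] right=['N'] parent=T
Step 7 (set A): focus=A path=0 depth=1 children=['M'] left=[] right=['N'] parent=T

Answer: T(A(M) N(Q(P) H))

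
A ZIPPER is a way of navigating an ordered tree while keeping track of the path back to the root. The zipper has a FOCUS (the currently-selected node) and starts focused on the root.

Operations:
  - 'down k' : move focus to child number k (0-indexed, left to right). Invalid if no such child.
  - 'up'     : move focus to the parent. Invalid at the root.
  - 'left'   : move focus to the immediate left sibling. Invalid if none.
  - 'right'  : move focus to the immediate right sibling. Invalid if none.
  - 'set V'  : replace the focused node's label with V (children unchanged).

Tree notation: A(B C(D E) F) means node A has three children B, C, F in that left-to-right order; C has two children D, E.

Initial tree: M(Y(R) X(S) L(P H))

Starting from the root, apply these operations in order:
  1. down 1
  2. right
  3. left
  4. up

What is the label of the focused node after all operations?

Step 1 (down 1): focus=X path=1 depth=1 children=['S'] left=['Y'] right=['L'] parent=M
Step 2 (right): focus=L path=2 depth=1 children=['P', 'H'] left=['Y', 'X'] right=[] parent=M
Step 3 (left): focus=X path=1 depth=1 children=['S'] left=['Y'] right=['L'] parent=M
Step 4 (up): focus=M path=root depth=0 children=['Y', 'X', 'L'] (at root)

Answer: M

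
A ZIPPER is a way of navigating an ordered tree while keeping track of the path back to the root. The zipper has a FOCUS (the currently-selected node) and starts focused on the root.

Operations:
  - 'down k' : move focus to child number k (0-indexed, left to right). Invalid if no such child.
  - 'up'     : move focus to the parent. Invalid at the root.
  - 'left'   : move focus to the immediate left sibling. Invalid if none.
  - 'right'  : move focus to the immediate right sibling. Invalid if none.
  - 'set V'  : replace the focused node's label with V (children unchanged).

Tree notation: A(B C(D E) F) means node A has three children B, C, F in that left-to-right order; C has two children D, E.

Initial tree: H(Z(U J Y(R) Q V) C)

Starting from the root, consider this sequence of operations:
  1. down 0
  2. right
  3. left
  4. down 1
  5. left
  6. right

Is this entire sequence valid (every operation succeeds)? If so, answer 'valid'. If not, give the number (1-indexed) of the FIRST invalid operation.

Answer: valid

Derivation:
Step 1 (down 0): focus=Z path=0 depth=1 children=['U', 'J', 'Y', 'Q', 'V'] left=[] right=['C'] parent=H
Step 2 (right): focus=C path=1 depth=1 children=[] left=['Z'] right=[] parent=H
Step 3 (left): focus=Z path=0 depth=1 children=['U', 'J', 'Y', 'Q', 'V'] left=[] right=['C'] parent=H
Step 4 (down 1): focus=J path=0/1 depth=2 children=[] left=['U'] right=['Y', 'Q', 'V'] parent=Z
Step 5 (left): focus=U path=0/0 depth=2 children=[] left=[] right=['J', 'Y', 'Q', 'V'] parent=Z
Step 6 (right): focus=J path=0/1 depth=2 children=[] left=['U'] right=['Y', 'Q', 'V'] parent=Z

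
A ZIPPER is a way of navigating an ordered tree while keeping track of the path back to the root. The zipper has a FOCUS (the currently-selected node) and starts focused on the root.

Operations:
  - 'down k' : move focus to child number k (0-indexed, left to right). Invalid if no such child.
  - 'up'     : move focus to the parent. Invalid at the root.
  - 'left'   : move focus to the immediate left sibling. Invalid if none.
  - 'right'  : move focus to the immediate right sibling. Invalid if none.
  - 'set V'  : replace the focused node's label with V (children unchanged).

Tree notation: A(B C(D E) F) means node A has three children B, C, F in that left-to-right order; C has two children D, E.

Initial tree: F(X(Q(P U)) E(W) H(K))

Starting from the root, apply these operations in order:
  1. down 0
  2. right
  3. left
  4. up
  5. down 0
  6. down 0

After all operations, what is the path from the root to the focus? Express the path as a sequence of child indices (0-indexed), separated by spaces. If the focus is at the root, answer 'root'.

Answer: 0 0

Derivation:
Step 1 (down 0): focus=X path=0 depth=1 children=['Q'] left=[] right=['E', 'H'] parent=F
Step 2 (right): focus=E path=1 depth=1 children=['W'] left=['X'] right=['H'] parent=F
Step 3 (left): focus=X path=0 depth=1 children=['Q'] left=[] right=['E', 'H'] parent=F
Step 4 (up): focus=F path=root depth=0 children=['X', 'E', 'H'] (at root)
Step 5 (down 0): focus=X path=0 depth=1 children=['Q'] left=[] right=['E', 'H'] parent=F
Step 6 (down 0): focus=Q path=0/0 depth=2 children=['P', 'U'] left=[] right=[] parent=X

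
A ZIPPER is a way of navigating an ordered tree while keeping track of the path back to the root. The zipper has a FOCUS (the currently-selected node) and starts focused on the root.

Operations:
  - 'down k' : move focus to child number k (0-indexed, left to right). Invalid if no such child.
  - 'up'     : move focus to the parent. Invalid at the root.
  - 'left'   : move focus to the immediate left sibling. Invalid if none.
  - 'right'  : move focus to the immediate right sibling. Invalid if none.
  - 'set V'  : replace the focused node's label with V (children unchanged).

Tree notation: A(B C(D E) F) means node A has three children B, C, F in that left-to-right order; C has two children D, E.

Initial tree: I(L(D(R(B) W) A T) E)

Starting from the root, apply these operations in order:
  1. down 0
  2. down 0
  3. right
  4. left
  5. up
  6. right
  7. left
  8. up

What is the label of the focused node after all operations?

Answer: I

Derivation:
Step 1 (down 0): focus=L path=0 depth=1 children=['D', 'A', 'T'] left=[] right=['E'] parent=I
Step 2 (down 0): focus=D path=0/0 depth=2 children=['R', 'W'] left=[] right=['A', 'T'] parent=L
Step 3 (right): focus=A path=0/1 depth=2 children=[] left=['D'] right=['T'] parent=L
Step 4 (left): focus=D path=0/0 depth=2 children=['R', 'W'] left=[] right=['A', 'T'] parent=L
Step 5 (up): focus=L path=0 depth=1 children=['D', 'A', 'T'] left=[] right=['E'] parent=I
Step 6 (right): focus=E path=1 depth=1 children=[] left=['L'] right=[] parent=I
Step 7 (left): focus=L path=0 depth=1 children=['D', 'A', 'T'] left=[] right=['E'] parent=I
Step 8 (up): focus=I path=root depth=0 children=['L', 'E'] (at root)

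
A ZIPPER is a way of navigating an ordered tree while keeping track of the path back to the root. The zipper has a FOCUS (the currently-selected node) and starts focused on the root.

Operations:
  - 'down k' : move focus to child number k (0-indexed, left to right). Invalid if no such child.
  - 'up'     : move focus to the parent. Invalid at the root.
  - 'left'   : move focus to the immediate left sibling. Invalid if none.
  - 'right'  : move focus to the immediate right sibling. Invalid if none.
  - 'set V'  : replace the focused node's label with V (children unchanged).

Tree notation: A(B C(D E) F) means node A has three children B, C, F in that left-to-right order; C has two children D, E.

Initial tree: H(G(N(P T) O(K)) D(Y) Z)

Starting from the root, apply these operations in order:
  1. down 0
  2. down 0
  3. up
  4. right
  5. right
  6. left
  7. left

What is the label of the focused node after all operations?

Step 1 (down 0): focus=G path=0 depth=1 children=['N', 'O'] left=[] right=['D', 'Z'] parent=H
Step 2 (down 0): focus=N path=0/0 depth=2 children=['P', 'T'] left=[] right=['O'] parent=G
Step 3 (up): focus=G path=0 depth=1 children=['N', 'O'] left=[] right=['D', 'Z'] parent=H
Step 4 (right): focus=D path=1 depth=1 children=['Y'] left=['G'] right=['Z'] parent=H
Step 5 (right): focus=Z path=2 depth=1 children=[] left=['G', 'D'] right=[] parent=H
Step 6 (left): focus=D path=1 depth=1 children=['Y'] left=['G'] right=['Z'] parent=H
Step 7 (left): focus=G path=0 depth=1 children=['N', 'O'] left=[] right=['D', 'Z'] parent=H

Answer: G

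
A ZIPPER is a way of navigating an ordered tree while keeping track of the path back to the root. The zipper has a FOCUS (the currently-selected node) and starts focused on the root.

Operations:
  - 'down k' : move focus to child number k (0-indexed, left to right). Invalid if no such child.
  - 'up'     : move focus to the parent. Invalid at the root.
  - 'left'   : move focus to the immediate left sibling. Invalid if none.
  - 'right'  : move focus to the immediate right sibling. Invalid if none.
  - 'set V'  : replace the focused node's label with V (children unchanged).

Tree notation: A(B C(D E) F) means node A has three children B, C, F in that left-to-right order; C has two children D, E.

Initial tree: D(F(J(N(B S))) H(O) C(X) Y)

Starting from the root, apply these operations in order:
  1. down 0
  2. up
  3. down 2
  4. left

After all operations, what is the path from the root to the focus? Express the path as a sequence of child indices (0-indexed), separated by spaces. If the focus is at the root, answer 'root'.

Step 1 (down 0): focus=F path=0 depth=1 children=['J'] left=[] right=['H', 'C', 'Y'] parent=D
Step 2 (up): focus=D path=root depth=0 children=['F', 'H', 'C', 'Y'] (at root)
Step 3 (down 2): focus=C path=2 depth=1 children=['X'] left=['F', 'H'] right=['Y'] parent=D
Step 4 (left): focus=H path=1 depth=1 children=['O'] left=['F'] right=['C', 'Y'] parent=D

Answer: 1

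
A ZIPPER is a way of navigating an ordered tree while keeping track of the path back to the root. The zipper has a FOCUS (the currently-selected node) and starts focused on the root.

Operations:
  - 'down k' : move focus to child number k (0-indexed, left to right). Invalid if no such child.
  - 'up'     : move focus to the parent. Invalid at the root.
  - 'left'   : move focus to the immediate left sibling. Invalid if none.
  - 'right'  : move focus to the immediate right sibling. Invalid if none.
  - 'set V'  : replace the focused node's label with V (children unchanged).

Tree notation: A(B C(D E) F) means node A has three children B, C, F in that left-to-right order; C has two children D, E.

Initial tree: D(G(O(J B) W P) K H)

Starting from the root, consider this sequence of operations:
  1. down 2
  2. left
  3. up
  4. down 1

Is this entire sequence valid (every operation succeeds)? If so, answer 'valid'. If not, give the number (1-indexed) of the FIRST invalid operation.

Answer: valid

Derivation:
Step 1 (down 2): focus=H path=2 depth=1 children=[] left=['G', 'K'] right=[] parent=D
Step 2 (left): focus=K path=1 depth=1 children=[] left=['G'] right=['H'] parent=D
Step 3 (up): focus=D path=root depth=0 children=['G', 'K', 'H'] (at root)
Step 4 (down 1): focus=K path=1 depth=1 children=[] left=['G'] right=['H'] parent=D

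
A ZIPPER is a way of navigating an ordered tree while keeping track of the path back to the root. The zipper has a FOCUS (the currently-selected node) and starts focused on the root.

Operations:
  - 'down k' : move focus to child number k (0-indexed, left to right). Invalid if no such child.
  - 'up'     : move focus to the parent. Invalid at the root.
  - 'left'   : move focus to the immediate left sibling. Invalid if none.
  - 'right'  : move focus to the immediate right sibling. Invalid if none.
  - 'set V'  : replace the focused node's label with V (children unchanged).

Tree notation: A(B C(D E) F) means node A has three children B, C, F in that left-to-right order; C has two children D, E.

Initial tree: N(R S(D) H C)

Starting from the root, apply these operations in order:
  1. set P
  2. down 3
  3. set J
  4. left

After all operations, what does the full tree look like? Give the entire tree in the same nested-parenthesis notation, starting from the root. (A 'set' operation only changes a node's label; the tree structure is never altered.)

Step 1 (set P): focus=P path=root depth=0 children=['R', 'S', 'H', 'C'] (at root)
Step 2 (down 3): focus=C path=3 depth=1 children=[] left=['R', 'S', 'H'] right=[] parent=P
Step 3 (set J): focus=J path=3 depth=1 children=[] left=['R', 'S', 'H'] right=[] parent=P
Step 4 (left): focus=H path=2 depth=1 children=[] left=['R', 'S'] right=['J'] parent=P

Answer: P(R S(D) H J)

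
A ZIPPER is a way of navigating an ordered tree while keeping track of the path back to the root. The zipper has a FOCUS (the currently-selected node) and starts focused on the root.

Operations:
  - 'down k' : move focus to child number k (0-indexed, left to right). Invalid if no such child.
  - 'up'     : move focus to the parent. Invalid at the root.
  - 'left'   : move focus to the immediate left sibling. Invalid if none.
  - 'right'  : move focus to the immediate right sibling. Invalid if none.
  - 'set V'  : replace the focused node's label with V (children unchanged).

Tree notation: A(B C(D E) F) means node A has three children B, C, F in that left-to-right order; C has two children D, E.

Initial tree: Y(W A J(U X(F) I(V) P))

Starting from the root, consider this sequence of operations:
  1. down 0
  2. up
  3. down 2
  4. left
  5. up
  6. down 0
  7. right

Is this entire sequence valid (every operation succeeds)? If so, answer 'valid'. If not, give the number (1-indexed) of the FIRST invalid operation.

Answer: valid

Derivation:
Step 1 (down 0): focus=W path=0 depth=1 children=[] left=[] right=['A', 'J'] parent=Y
Step 2 (up): focus=Y path=root depth=0 children=['W', 'A', 'J'] (at root)
Step 3 (down 2): focus=J path=2 depth=1 children=['U', 'X', 'I', 'P'] left=['W', 'A'] right=[] parent=Y
Step 4 (left): focus=A path=1 depth=1 children=[] left=['W'] right=['J'] parent=Y
Step 5 (up): focus=Y path=root depth=0 children=['W', 'A', 'J'] (at root)
Step 6 (down 0): focus=W path=0 depth=1 children=[] left=[] right=['A', 'J'] parent=Y
Step 7 (right): focus=A path=1 depth=1 children=[] left=['W'] right=['J'] parent=Y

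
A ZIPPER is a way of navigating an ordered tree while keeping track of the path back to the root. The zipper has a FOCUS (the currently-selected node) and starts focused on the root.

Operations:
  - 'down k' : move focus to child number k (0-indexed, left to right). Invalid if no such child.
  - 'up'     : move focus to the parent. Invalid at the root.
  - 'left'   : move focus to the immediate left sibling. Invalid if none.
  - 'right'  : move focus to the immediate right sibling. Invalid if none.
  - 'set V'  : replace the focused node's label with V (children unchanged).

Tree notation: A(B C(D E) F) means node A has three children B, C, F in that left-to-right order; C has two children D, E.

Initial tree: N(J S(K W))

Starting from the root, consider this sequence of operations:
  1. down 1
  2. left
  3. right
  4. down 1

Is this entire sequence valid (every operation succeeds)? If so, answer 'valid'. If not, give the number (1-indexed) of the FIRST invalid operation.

Step 1 (down 1): focus=S path=1 depth=1 children=['K', 'W'] left=['J'] right=[] parent=N
Step 2 (left): focus=J path=0 depth=1 children=[] left=[] right=['S'] parent=N
Step 3 (right): focus=S path=1 depth=1 children=['K', 'W'] left=['J'] right=[] parent=N
Step 4 (down 1): focus=W path=1/1 depth=2 children=[] left=['K'] right=[] parent=S

Answer: valid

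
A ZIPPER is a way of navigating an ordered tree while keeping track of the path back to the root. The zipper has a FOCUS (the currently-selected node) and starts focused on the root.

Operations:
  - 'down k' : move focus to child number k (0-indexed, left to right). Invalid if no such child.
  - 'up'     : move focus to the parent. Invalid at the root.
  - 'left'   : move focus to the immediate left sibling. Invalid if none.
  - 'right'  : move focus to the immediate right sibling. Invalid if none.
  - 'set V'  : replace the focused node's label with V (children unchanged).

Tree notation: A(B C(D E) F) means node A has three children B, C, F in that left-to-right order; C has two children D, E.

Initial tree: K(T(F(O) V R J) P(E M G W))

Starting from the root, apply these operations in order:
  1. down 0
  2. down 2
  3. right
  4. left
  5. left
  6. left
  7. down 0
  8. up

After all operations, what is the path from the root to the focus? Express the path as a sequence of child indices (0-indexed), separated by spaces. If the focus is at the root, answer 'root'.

Answer: 0 0

Derivation:
Step 1 (down 0): focus=T path=0 depth=1 children=['F', 'V', 'R', 'J'] left=[] right=['P'] parent=K
Step 2 (down 2): focus=R path=0/2 depth=2 children=[] left=['F', 'V'] right=['J'] parent=T
Step 3 (right): focus=J path=0/3 depth=2 children=[] left=['F', 'V', 'R'] right=[] parent=T
Step 4 (left): focus=R path=0/2 depth=2 children=[] left=['F', 'V'] right=['J'] parent=T
Step 5 (left): focus=V path=0/1 depth=2 children=[] left=['F'] right=['R', 'J'] parent=T
Step 6 (left): focus=F path=0/0 depth=2 children=['O'] left=[] right=['V', 'R', 'J'] parent=T
Step 7 (down 0): focus=O path=0/0/0 depth=3 children=[] left=[] right=[] parent=F
Step 8 (up): focus=F path=0/0 depth=2 children=['O'] left=[] right=['V', 'R', 'J'] parent=T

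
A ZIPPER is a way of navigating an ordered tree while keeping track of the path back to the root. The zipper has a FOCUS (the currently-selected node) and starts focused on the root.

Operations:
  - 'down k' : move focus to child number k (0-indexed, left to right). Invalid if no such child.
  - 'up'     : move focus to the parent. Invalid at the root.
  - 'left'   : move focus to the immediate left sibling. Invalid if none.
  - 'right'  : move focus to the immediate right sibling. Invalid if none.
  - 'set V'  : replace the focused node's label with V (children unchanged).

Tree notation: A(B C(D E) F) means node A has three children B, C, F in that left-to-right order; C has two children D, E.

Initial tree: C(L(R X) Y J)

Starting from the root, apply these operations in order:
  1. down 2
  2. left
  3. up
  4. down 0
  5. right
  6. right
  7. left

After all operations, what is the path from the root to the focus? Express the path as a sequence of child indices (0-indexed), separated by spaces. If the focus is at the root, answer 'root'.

Answer: 1

Derivation:
Step 1 (down 2): focus=J path=2 depth=1 children=[] left=['L', 'Y'] right=[] parent=C
Step 2 (left): focus=Y path=1 depth=1 children=[] left=['L'] right=['J'] parent=C
Step 3 (up): focus=C path=root depth=0 children=['L', 'Y', 'J'] (at root)
Step 4 (down 0): focus=L path=0 depth=1 children=['R', 'X'] left=[] right=['Y', 'J'] parent=C
Step 5 (right): focus=Y path=1 depth=1 children=[] left=['L'] right=['J'] parent=C
Step 6 (right): focus=J path=2 depth=1 children=[] left=['L', 'Y'] right=[] parent=C
Step 7 (left): focus=Y path=1 depth=1 children=[] left=['L'] right=['J'] parent=C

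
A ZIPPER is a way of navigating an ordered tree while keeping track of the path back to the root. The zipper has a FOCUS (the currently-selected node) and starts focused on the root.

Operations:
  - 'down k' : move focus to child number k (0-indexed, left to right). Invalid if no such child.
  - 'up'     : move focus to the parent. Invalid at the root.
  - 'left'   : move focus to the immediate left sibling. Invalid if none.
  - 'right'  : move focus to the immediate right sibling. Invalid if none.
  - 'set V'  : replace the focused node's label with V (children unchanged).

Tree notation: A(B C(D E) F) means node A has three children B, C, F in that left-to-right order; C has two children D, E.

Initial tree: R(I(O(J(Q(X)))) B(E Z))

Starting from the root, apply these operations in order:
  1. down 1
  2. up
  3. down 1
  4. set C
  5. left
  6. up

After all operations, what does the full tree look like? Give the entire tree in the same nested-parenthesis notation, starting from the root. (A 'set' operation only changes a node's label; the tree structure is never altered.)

Answer: R(I(O(J(Q(X)))) C(E Z))

Derivation:
Step 1 (down 1): focus=B path=1 depth=1 children=['E', 'Z'] left=['I'] right=[] parent=R
Step 2 (up): focus=R path=root depth=0 children=['I', 'B'] (at root)
Step 3 (down 1): focus=B path=1 depth=1 children=['E', 'Z'] left=['I'] right=[] parent=R
Step 4 (set C): focus=C path=1 depth=1 children=['E', 'Z'] left=['I'] right=[] parent=R
Step 5 (left): focus=I path=0 depth=1 children=['O'] left=[] right=['C'] parent=R
Step 6 (up): focus=R path=root depth=0 children=['I', 'C'] (at root)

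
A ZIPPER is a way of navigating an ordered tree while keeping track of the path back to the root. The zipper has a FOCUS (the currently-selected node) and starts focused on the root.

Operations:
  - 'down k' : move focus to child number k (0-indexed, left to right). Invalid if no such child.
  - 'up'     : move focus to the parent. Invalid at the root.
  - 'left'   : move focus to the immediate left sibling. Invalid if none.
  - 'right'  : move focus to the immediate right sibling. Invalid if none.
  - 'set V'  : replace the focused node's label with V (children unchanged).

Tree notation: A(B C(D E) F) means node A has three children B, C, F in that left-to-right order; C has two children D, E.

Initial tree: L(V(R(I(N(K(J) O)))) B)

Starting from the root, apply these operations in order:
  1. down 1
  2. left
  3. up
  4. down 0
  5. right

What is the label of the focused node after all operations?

Step 1 (down 1): focus=B path=1 depth=1 children=[] left=['V'] right=[] parent=L
Step 2 (left): focus=V path=0 depth=1 children=['R'] left=[] right=['B'] parent=L
Step 3 (up): focus=L path=root depth=0 children=['V', 'B'] (at root)
Step 4 (down 0): focus=V path=0 depth=1 children=['R'] left=[] right=['B'] parent=L
Step 5 (right): focus=B path=1 depth=1 children=[] left=['V'] right=[] parent=L

Answer: B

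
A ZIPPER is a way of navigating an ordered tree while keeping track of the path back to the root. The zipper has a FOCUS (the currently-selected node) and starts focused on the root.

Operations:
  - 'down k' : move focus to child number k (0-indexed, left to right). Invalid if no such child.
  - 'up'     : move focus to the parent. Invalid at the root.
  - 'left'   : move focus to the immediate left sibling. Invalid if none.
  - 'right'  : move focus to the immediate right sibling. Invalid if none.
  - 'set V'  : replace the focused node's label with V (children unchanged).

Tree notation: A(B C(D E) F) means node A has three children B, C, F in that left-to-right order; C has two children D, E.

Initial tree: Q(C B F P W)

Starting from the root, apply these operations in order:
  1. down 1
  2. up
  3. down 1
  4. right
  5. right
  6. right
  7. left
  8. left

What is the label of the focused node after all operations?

Answer: F

Derivation:
Step 1 (down 1): focus=B path=1 depth=1 children=[] left=['C'] right=['F', 'P', 'W'] parent=Q
Step 2 (up): focus=Q path=root depth=0 children=['C', 'B', 'F', 'P', 'W'] (at root)
Step 3 (down 1): focus=B path=1 depth=1 children=[] left=['C'] right=['F', 'P', 'W'] parent=Q
Step 4 (right): focus=F path=2 depth=1 children=[] left=['C', 'B'] right=['P', 'W'] parent=Q
Step 5 (right): focus=P path=3 depth=1 children=[] left=['C', 'B', 'F'] right=['W'] parent=Q
Step 6 (right): focus=W path=4 depth=1 children=[] left=['C', 'B', 'F', 'P'] right=[] parent=Q
Step 7 (left): focus=P path=3 depth=1 children=[] left=['C', 'B', 'F'] right=['W'] parent=Q
Step 8 (left): focus=F path=2 depth=1 children=[] left=['C', 'B'] right=['P', 'W'] parent=Q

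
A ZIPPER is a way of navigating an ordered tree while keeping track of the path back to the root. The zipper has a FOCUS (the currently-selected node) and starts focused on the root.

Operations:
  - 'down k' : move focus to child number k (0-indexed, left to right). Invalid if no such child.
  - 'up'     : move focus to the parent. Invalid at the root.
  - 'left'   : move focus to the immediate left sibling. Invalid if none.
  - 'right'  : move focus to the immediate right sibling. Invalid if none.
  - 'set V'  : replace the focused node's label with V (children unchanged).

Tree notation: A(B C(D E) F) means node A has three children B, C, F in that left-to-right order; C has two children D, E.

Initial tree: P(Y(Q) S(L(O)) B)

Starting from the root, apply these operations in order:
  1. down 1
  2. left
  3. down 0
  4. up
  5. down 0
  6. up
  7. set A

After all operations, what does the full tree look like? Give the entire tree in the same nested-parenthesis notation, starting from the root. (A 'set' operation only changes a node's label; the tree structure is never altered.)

Step 1 (down 1): focus=S path=1 depth=1 children=['L'] left=['Y'] right=['B'] parent=P
Step 2 (left): focus=Y path=0 depth=1 children=['Q'] left=[] right=['S', 'B'] parent=P
Step 3 (down 0): focus=Q path=0/0 depth=2 children=[] left=[] right=[] parent=Y
Step 4 (up): focus=Y path=0 depth=1 children=['Q'] left=[] right=['S', 'B'] parent=P
Step 5 (down 0): focus=Q path=0/0 depth=2 children=[] left=[] right=[] parent=Y
Step 6 (up): focus=Y path=0 depth=1 children=['Q'] left=[] right=['S', 'B'] parent=P
Step 7 (set A): focus=A path=0 depth=1 children=['Q'] left=[] right=['S', 'B'] parent=P

Answer: P(A(Q) S(L(O)) B)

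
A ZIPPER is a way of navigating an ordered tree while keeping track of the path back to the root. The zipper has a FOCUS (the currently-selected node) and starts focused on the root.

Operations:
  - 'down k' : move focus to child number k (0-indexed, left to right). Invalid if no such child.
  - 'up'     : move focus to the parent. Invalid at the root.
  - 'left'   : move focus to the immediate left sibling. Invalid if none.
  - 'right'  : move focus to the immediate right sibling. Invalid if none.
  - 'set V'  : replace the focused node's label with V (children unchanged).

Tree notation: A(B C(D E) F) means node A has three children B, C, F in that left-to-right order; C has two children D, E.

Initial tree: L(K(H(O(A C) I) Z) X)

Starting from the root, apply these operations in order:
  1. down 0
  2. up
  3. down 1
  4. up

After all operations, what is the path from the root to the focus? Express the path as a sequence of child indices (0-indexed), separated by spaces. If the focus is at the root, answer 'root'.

Step 1 (down 0): focus=K path=0 depth=1 children=['H', 'Z'] left=[] right=['X'] parent=L
Step 2 (up): focus=L path=root depth=0 children=['K', 'X'] (at root)
Step 3 (down 1): focus=X path=1 depth=1 children=[] left=['K'] right=[] parent=L
Step 4 (up): focus=L path=root depth=0 children=['K', 'X'] (at root)

Answer: root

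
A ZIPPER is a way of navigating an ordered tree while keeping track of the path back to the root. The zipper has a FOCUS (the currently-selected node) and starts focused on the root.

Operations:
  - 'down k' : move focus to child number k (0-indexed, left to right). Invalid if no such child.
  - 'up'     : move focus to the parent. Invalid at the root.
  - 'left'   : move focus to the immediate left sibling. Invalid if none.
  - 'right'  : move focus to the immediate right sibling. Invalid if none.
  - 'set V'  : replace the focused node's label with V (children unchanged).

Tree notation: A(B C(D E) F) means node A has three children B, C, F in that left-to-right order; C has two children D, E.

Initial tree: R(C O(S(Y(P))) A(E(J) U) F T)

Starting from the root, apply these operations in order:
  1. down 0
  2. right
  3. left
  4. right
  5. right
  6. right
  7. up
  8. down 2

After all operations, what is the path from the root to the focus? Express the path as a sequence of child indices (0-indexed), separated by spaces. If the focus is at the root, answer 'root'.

Answer: 2

Derivation:
Step 1 (down 0): focus=C path=0 depth=1 children=[] left=[] right=['O', 'A', 'F', 'T'] parent=R
Step 2 (right): focus=O path=1 depth=1 children=['S'] left=['C'] right=['A', 'F', 'T'] parent=R
Step 3 (left): focus=C path=0 depth=1 children=[] left=[] right=['O', 'A', 'F', 'T'] parent=R
Step 4 (right): focus=O path=1 depth=1 children=['S'] left=['C'] right=['A', 'F', 'T'] parent=R
Step 5 (right): focus=A path=2 depth=1 children=['E', 'U'] left=['C', 'O'] right=['F', 'T'] parent=R
Step 6 (right): focus=F path=3 depth=1 children=[] left=['C', 'O', 'A'] right=['T'] parent=R
Step 7 (up): focus=R path=root depth=0 children=['C', 'O', 'A', 'F', 'T'] (at root)
Step 8 (down 2): focus=A path=2 depth=1 children=['E', 'U'] left=['C', 'O'] right=['F', 'T'] parent=R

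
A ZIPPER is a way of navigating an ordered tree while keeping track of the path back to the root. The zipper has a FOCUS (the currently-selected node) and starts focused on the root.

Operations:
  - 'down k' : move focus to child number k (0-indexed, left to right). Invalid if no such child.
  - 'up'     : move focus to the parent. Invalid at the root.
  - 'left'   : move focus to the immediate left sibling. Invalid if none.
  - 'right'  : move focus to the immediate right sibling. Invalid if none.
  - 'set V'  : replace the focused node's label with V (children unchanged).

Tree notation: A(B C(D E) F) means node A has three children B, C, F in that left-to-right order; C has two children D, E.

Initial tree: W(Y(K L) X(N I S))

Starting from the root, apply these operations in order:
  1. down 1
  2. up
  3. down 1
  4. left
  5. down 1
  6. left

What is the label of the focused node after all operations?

Answer: K

Derivation:
Step 1 (down 1): focus=X path=1 depth=1 children=['N', 'I', 'S'] left=['Y'] right=[] parent=W
Step 2 (up): focus=W path=root depth=0 children=['Y', 'X'] (at root)
Step 3 (down 1): focus=X path=1 depth=1 children=['N', 'I', 'S'] left=['Y'] right=[] parent=W
Step 4 (left): focus=Y path=0 depth=1 children=['K', 'L'] left=[] right=['X'] parent=W
Step 5 (down 1): focus=L path=0/1 depth=2 children=[] left=['K'] right=[] parent=Y
Step 6 (left): focus=K path=0/0 depth=2 children=[] left=[] right=['L'] parent=Y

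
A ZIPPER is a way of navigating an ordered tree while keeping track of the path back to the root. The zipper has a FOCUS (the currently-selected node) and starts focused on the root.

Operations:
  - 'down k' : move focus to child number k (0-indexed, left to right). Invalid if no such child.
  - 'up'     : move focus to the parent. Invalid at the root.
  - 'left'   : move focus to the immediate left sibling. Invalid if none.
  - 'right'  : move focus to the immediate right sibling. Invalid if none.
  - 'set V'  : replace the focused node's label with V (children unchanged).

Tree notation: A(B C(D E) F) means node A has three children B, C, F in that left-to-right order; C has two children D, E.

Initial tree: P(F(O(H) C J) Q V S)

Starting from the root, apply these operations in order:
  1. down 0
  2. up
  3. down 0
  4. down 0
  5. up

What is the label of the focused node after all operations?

Step 1 (down 0): focus=F path=0 depth=1 children=['O', 'C', 'J'] left=[] right=['Q', 'V', 'S'] parent=P
Step 2 (up): focus=P path=root depth=0 children=['F', 'Q', 'V', 'S'] (at root)
Step 3 (down 0): focus=F path=0 depth=1 children=['O', 'C', 'J'] left=[] right=['Q', 'V', 'S'] parent=P
Step 4 (down 0): focus=O path=0/0 depth=2 children=['H'] left=[] right=['C', 'J'] parent=F
Step 5 (up): focus=F path=0 depth=1 children=['O', 'C', 'J'] left=[] right=['Q', 'V', 'S'] parent=P

Answer: F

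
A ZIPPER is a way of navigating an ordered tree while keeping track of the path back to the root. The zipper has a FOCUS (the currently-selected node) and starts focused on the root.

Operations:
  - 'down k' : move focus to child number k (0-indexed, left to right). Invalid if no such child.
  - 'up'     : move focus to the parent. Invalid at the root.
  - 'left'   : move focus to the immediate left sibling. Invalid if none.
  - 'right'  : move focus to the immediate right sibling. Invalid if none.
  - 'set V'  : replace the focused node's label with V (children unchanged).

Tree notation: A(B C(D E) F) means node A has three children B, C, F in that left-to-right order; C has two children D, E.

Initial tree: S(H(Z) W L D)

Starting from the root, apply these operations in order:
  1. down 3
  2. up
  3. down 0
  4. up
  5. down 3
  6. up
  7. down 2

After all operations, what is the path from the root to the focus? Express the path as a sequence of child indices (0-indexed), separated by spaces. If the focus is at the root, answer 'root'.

Step 1 (down 3): focus=D path=3 depth=1 children=[] left=['H', 'W', 'L'] right=[] parent=S
Step 2 (up): focus=S path=root depth=0 children=['H', 'W', 'L', 'D'] (at root)
Step 3 (down 0): focus=H path=0 depth=1 children=['Z'] left=[] right=['W', 'L', 'D'] parent=S
Step 4 (up): focus=S path=root depth=0 children=['H', 'W', 'L', 'D'] (at root)
Step 5 (down 3): focus=D path=3 depth=1 children=[] left=['H', 'W', 'L'] right=[] parent=S
Step 6 (up): focus=S path=root depth=0 children=['H', 'W', 'L', 'D'] (at root)
Step 7 (down 2): focus=L path=2 depth=1 children=[] left=['H', 'W'] right=['D'] parent=S

Answer: 2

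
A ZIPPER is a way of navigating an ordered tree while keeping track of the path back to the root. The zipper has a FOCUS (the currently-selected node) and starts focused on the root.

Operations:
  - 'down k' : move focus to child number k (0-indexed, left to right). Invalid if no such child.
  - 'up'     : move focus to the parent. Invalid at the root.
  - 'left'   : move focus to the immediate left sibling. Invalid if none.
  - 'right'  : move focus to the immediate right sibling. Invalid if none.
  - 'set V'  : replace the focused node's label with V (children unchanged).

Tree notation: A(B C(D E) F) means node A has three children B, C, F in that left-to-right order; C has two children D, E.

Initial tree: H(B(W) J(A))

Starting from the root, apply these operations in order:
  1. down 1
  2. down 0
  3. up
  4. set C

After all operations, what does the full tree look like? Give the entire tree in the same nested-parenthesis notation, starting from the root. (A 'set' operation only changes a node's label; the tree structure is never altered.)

Answer: H(B(W) C(A))

Derivation:
Step 1 (down 1): focus=J path=1 depth=1 children=['A'] left=['B'] right=[] parent=H
Step 2 (down 0): focus=A path=1/0 depth=2 children=[] left=[] right=[] parent=J
Step 3 (up): focus=J path=1 depth=1 children=['A'] left=['B'] right=[] parent=H
Step 4 (set C): focus=C path=1 depth=1 children=['A'] left=['B'] right=[] parent=H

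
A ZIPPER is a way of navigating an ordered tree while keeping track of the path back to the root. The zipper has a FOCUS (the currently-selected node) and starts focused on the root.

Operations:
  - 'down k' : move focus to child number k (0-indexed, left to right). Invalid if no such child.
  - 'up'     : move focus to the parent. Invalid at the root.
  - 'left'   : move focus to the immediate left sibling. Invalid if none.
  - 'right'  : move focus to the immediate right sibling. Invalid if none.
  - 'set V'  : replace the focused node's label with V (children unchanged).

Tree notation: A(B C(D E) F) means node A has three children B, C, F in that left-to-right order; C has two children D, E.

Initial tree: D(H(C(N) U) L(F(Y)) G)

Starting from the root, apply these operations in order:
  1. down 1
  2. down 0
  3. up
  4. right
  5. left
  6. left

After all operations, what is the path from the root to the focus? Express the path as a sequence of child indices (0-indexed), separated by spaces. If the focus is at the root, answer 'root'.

Step 1 (down 1): focus=L path=1 depth=1 children=['F'] left=['H'] right=['G'] parent=D
Step 2 (down 0): focus=F path=1/0 depth=2 children=['Y'] left=[] right=[] parent=L
Step 3 (up): focus=L path=1 depth=1 children=['F'] left=['H'] right=['G'] parent=D
Step 4 (right): focus=G path=2 depth=1 children=[] left=['H', 'L'] right=[] parent=D
Step 5 (left): focus=L path=1 depth=1 children=['F'] left=['H'] right=['G'] parent=D
Step 6 (left): focus=H path=0 depth=1 children=['C', 'U'] left=[] right=['L', 'G'] parent=D

Answer: 0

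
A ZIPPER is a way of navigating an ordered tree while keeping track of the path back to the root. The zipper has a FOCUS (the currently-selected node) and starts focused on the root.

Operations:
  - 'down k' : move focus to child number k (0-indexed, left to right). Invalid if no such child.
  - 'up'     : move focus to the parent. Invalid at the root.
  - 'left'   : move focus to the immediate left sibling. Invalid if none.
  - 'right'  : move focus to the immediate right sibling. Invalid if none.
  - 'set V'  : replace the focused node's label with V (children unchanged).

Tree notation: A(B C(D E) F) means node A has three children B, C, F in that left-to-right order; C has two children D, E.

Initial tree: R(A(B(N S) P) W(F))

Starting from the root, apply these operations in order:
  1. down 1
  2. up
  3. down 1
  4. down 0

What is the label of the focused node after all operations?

Step 1 (down 1): focus=W path=1 depth=1 children=['F'] left=['A'] right=[] parent=R
Step 2 (up): focus=R path=root depth=0 children=['A', 'W'] (at root)
Step 3 (down 1): focus=W path=1 depth=1 children=['F'] left=['A'] right=[] parent=R
Step 4 (down 0): focus=F path=1/0 depth=2 children=[] left=[] right=[] parent=W

Answer: F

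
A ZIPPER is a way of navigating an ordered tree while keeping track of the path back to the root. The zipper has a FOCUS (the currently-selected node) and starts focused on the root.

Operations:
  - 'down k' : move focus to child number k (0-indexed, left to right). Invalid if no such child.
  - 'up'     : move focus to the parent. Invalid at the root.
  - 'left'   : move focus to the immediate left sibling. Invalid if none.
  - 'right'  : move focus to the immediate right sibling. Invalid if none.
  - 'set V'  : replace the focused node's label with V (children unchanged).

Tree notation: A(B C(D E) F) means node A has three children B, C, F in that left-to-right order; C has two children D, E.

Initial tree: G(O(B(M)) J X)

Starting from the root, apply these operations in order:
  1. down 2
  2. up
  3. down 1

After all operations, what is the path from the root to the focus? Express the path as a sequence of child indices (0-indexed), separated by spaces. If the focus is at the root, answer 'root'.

Step 1 (down 2): focus=X path=2 depth=1 children=[] left=['O', 'J'] right=[] parent=G
Step 2 (up): focus=G path=root depth=0 children=['O', 'J', 'X'] (at root)
Step 3 (down 1): focus=J path=1 depth=1 children=[] left=['O'] right=['X'] parent=G

Answer: 1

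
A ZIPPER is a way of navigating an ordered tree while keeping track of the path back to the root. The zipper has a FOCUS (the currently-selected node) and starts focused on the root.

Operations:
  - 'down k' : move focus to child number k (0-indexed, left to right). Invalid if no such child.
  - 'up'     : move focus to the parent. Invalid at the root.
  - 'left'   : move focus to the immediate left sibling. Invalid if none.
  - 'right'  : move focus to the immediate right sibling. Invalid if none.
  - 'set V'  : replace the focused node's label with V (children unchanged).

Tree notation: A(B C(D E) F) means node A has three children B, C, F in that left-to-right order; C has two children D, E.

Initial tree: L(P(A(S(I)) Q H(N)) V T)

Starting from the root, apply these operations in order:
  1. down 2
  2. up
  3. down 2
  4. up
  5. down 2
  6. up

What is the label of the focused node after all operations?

Answer: L

Derivation:
Step 1 (down 2): focus=T path=2 depth=1 children=[] left=['P', 'V'] right=[] parent=L
Step 2 (up): focus=L path=root depth=0 children=['P', 'V', 'T'] (at root)
Step 3 (down 2): focus=T path=2 depth=1 children=[] left=['P', 'V'] right=[] parent=L
Step 4 (up): focus=L path=root depth=0 children=['P', 'V', 'T'] (at root)
Step 5 (down 2): focus=T path=2 depth=1 children=[] left=['P', 'V'] right=[] parent=L
Step 6 (up): focus=L path=root depth=0 children=['P', 'V', 'T'] (at root)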